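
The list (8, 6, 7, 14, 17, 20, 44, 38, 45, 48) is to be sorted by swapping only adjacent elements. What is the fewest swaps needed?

3 adjacent swaps

The minimum number of adjacent swaps to sort an array equals its inversion count, since every such swap removes exactly one inversion.
Count inversions — for each element, later elements that are smaller:
8: 6, 7 → 2
6: none → 0
7: none → 0
14: none → 0
17: none → 0
20: none → 0
44: 38 → 1
38: none → 0
45: none → 0
48: none → 0
Total inversions: 2 + 0 + 0 + 0 + 0 + 0 + 1 + 0 + 0 + 0 = 3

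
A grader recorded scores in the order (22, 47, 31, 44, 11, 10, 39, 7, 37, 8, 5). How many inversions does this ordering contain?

41

Sweep left to right; for each value list the smaller values that follow it:
22 → 11, 10, 7, 8, 5 → 5
47 → 31, 44, 11, 10, 39, 7, 37, 8, 5 → 9
31 → 11, 10, 7, 8, 5 → 5
44 → 11, 10, 39, 7, 37, 8, 5 → 7
11 → 10, 7, 8, 5 → 4
10 → 7, 8, 5 → 3
39 → 7, 37, 8, 5 → 4
7 → 5 → 1
37 → 8, 5 → 2
8 → 5 → 1
5 → none → 0
Sum: 5 + 9 + 5 + 7 + 4 + 3 + 4 + 1 + 2 + 1 + 0 = 41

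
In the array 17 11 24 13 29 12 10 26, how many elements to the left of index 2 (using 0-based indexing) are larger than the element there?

0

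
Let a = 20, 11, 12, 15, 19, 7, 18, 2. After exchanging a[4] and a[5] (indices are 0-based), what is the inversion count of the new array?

17

Positions 4 and 5 hold 19 and 7; after swapping, the array is [20, 11, 12, 15, 7, 19, 18, 2].
Count, for each position, how many later elements it exceeds:
20: 7
11: 2
12: 2
15: 2
7: 1
19: 2
18: 1
2: 0
Sum: 7 + 2 + 2 + 2 + 1 + 2 + 1 + 0 = 17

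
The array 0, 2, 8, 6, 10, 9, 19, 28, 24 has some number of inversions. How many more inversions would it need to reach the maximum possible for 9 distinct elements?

33 inversions short

Maximum inversions for 9 distinct elements is C(9, 2) = 9·8/2 = 36.
Current inversions — for each element, count later smaller elements:
0: 0
2: 0
8: 1
6: 0
10: 1
9: 0
19: 0
28: 1
24: 0
Current total: 0 + 0 + 1 + 0 + 1 + 0 + 0 + 1 + 0 = 3
Shortfall: 36 − 3 = 33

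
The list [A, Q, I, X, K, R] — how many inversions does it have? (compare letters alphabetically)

Count, for each position, how many later elements it exceeds:
A → none → 0
Q → I, K → 2
I → none → 0
X → K, R → 2
K → none → 0
R → none → 0
Sum: 0 + 2 + 0 + 2 + 0 + 0 = 4

4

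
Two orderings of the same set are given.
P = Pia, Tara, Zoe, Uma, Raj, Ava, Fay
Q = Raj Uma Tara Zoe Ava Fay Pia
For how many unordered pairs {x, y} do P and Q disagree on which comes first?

Assign each item its position (1..7) in the first ordering, then rewrite the second ordering as that position sequence:
positions: Pia→1, Tara→2, Zoe→3, Uma→4, Raj→5, Ava→6, Fay→7
second ordering as positions: [5, 4, 2, 3, 6, 7, 1]
Discordant pairs = inversions in this position sequence.
5: 4, 2, 3, 1 → 4
4: 2, 3, 1 → 3
2: 1 → 1
3: 1 → 1
6: 1 → 1
7: 1 → 1
1: 0
Total: 4 + 3 + 1 + 1 + 1 + 1 + 0 = 11

There are 11 disagreeing pairs.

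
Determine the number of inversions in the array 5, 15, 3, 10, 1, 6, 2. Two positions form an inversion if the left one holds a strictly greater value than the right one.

14

Sweep left to right; for each value list the smaller values that follow it:
5 → 3, 1, 2 → 3
15 → 3, 10, 1, 6, 2 → 5
3 → 1, 2 → 2
10 → 1, 6, 2 → 3
1 → none → 0
6 → 2 → 1
2 → none → 0
Sum: 3 + 5 + 2 + 3 + 0 + 1 + 0 = 14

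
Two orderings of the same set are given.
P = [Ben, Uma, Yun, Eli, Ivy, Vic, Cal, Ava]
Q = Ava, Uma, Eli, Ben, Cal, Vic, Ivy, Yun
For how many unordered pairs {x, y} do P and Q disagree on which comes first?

Assign each item its position (1..8) in the first ordering, then rewrite the second ordering as that position sequence:
positions: Ben→1, Uma→2, Yun→3, Eli→4, Ivy→5, Vic→6, Cal→7, Ava→8
second ordering as positions: [8, 2, 4, 1, 7, 6, 5, 3]
Discordant pairs = inversions in this position sequence.
8: 2, 4, 1, 7, 6, 5, 3 → 7
2: 1 → 1
4: 1, 3 → 2
1: 0
7: 6, 5, 3 → 3
6: 5, 3 → 2
5: 3 → 1
3: 0
Total: 7 + 1 + 2 + 0 + 3 + 2 + 1 + 0 = 16

16 disagreeing pairs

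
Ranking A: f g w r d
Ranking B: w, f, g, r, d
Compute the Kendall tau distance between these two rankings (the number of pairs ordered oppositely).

Assign each item its position (1..5) in the first ordering, then rewrite the second ordering as that position sequence:
positions: f→1, g→2, w→3, r→4, d→5
second ordering as positions: [3, 1, 2, 4, 5]
Discordant pairs = inversions in this position sequence.
3: 1, 2 → 2
1: 0
2: 0
4: 0
5: 0
Total: 2 + 0 + 0 + 0 + 0 = 2

There are 2 discordant pairs.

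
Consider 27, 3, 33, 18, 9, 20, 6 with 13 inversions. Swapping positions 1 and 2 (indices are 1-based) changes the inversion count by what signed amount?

Positions 1 and 2 hold 27 and 3; after swapping, the array is [3, 27, 33, 18, 9, 20, 6].
Count, for each position, how many later elements it exceeds:
3: 0
27: 4
33: 4
18: 2
9: 1
20: 1
6: 0
Sum: 0 + 4 + 4 + 2 + 1 + 1 + 0 = 12
Change: 12 − 13 = -1

-1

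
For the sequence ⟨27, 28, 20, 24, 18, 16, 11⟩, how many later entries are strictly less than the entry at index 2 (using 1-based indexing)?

The element at index 2 is 28.
Elements after it: 20, 24, 18, 16, 11
Those smaller than 28: 20, 24, 18, 16, 11

5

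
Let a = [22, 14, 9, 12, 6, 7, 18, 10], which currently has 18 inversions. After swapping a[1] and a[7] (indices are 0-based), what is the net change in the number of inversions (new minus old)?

-3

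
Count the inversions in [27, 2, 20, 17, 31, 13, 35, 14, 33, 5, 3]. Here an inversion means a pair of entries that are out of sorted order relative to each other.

31

Sweep left to right; for each value list the smaller values that follow it:
27: 7
2: 0
20: 5
17: 4
31: 4
13: 2
35: 4
14: 2
33: 2
5: 1
3: 0
Sum: 7 + 0 + 5 + 4 + 4 + 2 + 4 + 2 + 2 + 1 + 0 = 31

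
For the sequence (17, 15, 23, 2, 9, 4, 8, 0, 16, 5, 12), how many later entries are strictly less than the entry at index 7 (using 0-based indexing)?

0

The element at index 7 is 0.
Elements after it: 16, 5, 12
None of them are smaller than 0.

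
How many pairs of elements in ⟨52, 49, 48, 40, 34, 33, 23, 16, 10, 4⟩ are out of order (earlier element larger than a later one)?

45

Element-by-element contributions:
52 → 49, 48, 40, 34, 33, 23, 16, 10, 4 → 9
49 → 48, 40, 34, 33, 23, 16, 10, 4 → 8
48 → 40, 34, 33, 23, 16, 10, 4 → 7
40 → 34, 33, 23, 16, 10, 4 → 6
34 → 33, 23, 16, 10, 4 → 5
33 → 23, 16, 10, 4 → 4
23 → 16, 10, 4 → 3
16 → 10, 4 → 2
10 → 4 → 1
4 → none → 0
Sum: 9 + 8 + 7 + 6 + 5 + 4 + 3 + 2 + 1 + 0 = 45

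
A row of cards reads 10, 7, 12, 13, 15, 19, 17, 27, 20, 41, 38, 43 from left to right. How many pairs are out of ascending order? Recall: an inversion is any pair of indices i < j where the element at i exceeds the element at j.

4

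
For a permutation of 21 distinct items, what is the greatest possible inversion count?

Inversions: 210

A reversed (strictly descending) arrangement makes every pair an inversion, giving C(21, 2) inversions.
C(21, 2) = 21·20/2 = 210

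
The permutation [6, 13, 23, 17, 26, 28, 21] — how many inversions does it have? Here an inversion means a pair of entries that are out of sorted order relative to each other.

Sweep left to right; for each value list the smaller values that follow it:
6: 0
13: 0
23: 2
17: 0
26: 1
28: 1
21: 0
Sum: 0 + 0 + 2 + 0 + 1 + 1 + 0 = 4

Out-of-order pairs: 4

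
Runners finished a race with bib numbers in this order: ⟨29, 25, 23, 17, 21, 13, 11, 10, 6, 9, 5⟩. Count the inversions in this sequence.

53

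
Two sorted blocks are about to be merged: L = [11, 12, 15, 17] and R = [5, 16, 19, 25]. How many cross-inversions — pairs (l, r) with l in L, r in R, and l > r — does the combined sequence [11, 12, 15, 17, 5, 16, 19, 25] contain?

Count, for every r in R, how many entries of L exceed r:
r = 5: 11, 12, 15, 17 → 4
r = 16: 17 → 1
r = 19: none → 0
r = 25: none → 0
Cross-inversions: 4 + 1 + 0 + 0 = 5

There are 5 split inversions.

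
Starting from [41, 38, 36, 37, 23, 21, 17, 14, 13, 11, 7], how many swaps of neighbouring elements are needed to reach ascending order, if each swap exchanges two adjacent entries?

The minimum number of adjacent swaps to sort an array equals its inversion count, since every such swap removes exactly one inversion.
Count inversions — for each element, later elements that are smaller:
41: 38, 36, 37, 23, 21, 17, 14, 13, 11, 7 → 10
38: 36, 37, 23, 21, 17, 14, 13, 11, 7 → 9
36: 23, 21, 17, 14, 13, 11, 7 → 7
37: 23, 21, 17, 14, 13, 11, 7 → 7
23: 21, 17, 14, 13, 11, 7 → 6
21: 17, 14, 13, 11, 7 → 5
17: 14, 13, 11, 7 → 4
14: 13, 11, 7 → 3
13: 11, 7 → 2
11: 7 → 1
7: none → 0
Total inversions: 10 + 9 + 7 + 7 + 6 + 5 + 4 + 3 + 2 + 1 + 0 = 54

54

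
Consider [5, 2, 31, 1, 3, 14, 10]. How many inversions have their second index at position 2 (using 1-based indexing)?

1

The element at index 2 is 2.
Elements before it: 5
Those larger than 2: 5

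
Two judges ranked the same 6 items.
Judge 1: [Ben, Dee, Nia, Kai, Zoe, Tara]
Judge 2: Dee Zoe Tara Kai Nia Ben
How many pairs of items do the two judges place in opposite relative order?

10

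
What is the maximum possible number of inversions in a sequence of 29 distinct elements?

The maximum occurs when the array is in strictly decreasing order: every one of the C(29, 2) pairs is inverted.
C(29, 2) = 29·28/2 = 406

406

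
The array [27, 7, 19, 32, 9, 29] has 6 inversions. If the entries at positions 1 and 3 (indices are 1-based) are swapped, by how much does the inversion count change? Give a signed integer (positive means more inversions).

-1

Positions 1 and 3 hold 27 and 19; after swapping, the array is [19, 7, 27, 32, 9, 29].
Element-by-element contributions:
19: 2
7: 0
27: 1
32: 2
9: 0
29: 0
Sum: 2 + 0 + 1 + 2 + 0 + 0 = 5
Change: 5 − 6 = -1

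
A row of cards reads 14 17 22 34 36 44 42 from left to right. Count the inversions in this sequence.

Inversion pairs (indices are 0-based):
(5,6): 44 > 42
That's 1 pair.

1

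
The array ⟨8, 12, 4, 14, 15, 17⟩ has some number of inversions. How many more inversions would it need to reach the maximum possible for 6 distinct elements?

13

Maximum inversions for 6 distinct elements is C(6, 2) = 6·5/2 = 15.
Current inversions — for each element, count later smaller elements:
8: 1
12: 1
4: 0
14: 0
15: 0
17: 0
Current total: 1 + 1 + 0 + 0 + 0 + 0 = 2
Shortfall: 15 − 2 = 13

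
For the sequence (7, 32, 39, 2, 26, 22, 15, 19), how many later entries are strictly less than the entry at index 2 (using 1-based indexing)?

5 such elements

The element at index 2 is 32.
Elements after it: 39, 2, 26, 22, 15, 19
Those smaller than 32: 2, 26, 22, 15, 19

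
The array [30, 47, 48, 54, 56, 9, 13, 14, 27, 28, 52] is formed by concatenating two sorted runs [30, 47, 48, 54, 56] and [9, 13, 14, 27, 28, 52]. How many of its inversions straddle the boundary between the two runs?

27 split inversions

Count, for every r in R, how many entries of L exceed r:
r = 9: 30, 47, 48, 54, 56 → 5
r = 13: 30, 47, 48, 54, 56 → 5
r = 14: 30, 47, 48, 54, 56 → 5
r = 27: 30, 47, 48, 54, 56 → 5
r = 28: 30, 47, 48, 54, 56 → 5
r = 52: 54, 56 → 2
Cross-inversions: 5 + 5 + 5 + 5 + 5 + 2 = 27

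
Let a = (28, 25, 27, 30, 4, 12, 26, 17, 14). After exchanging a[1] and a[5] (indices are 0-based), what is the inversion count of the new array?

Positions 1 and 5 hold 25 and 12; after swapping, the array is [28, 12, 27, 30, 4, 25, 26, 17, 14].
Count, for each position, how many later elements it exceeds:
28 → 12, 27, 4, 25, 26, 17, 14 → 7
12 → 4 → 1
27 → 4, 25, 26, 17, 14 → 5
30 → 4, 25, 26, 17, 14 → 5
4 → none → 0
25 → 17, 14 → 2
26 → 17, 14 → 2
17 → 14 → 1
14 → none → 0
Sum: 7 + 1 + 5 + 5 + 0 + 2 + 2 + 1 + 0 = 23

There are 23 inversions.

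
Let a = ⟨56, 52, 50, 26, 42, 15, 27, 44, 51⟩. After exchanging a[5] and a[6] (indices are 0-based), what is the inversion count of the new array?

Positions 5 and 6 hold 15 and 27; after swapping, the array is [56, 52, 50, 26, 42, 27, 15, 44, 51].
Element-by-element contributions:
56: 8
52: 7
50: 5
26: 1
42: 2
27: 1
15: 0
44: 0
51: 0
Sum: 8 + 7 + 5 + 1 + 2 + 1 + 0 + 0 + 0 = 24

24 inversions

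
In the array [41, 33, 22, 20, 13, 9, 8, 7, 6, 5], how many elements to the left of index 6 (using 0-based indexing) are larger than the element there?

The element at index 6 is 8.
Elements before it: 41, 33, 22, 20, 13, 9
Those larger than 8: 41, 33, 22, 20, 13, 9

6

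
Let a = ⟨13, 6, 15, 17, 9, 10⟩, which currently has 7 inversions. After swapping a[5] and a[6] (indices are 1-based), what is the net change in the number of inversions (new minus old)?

+1

Positions 5 and 6 hold 9 and 10; after swapping, the array is [13, 6, 15, 17, 10, 9].
Element-by-element contributions:
13: 3
6: 0
15: 2
17: 2
10: 1
9: 0
Sum: 3 + 0 + 2 + 2 + 1 + 0 = 8
Change: 8 − 7 = +1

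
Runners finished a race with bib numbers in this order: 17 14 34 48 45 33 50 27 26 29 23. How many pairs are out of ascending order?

29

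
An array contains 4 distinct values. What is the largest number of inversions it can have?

6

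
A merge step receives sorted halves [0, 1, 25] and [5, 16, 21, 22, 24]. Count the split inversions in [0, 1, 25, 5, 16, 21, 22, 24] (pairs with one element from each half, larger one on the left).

5 cross-inversions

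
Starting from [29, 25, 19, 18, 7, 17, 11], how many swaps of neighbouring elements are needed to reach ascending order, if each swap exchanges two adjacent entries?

19 swaps

Minimum adjacent swaps = number of inversions (each swap of adjacent out-of-order elements removes one inversion and no swap can remove more).
Count inversions — for each element, later elements that are smaller:
29: 25, 19, 18, 7, 17, 11 → 6
25: 19, 18, 7, 17, 11 → 5
19: 18, 7, 17, 11 → 4
18: 7, 17, 11 → 3
7: none → 0
17: 11 → 1
11: none → 0
Total inversions: 6 + 5 + 4 + 3 + 0 + 1 + 0 = 19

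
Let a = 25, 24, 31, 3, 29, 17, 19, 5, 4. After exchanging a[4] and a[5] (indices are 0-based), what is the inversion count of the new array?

Positions 4 and 5 hold 29 and 17; after swapping, the array is [25, 24, 31, 3, 17, 29, 19, 5, 4].
Count, for each position, how many later elements it exceeds:
25: 6
24: 5
31: 6
3: 0
17: 2
29: 3
19: 2
5: 1
4: 0
Sum: 6 + 5 + 6 + 0 + 2 + 3 + 2 + 1 + 0 = 25

25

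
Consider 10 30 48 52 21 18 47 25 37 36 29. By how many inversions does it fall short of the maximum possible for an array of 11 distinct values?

29

Maximum inversions for 11 distinct elements is C(11, 2) = 11·10/2 = 55.
Current inversions — for each element, count later smaller elements:
10: 0
30: 4
48: 7
52: 7
21: 1
18: 0
47: 4
25: 0
37: 2
36: 1
29: 0
Current total: 0 + 4 + 7 + 7 + 1 + 0 + 4 + 0 + 2 + 1 + 0 = 26
Shortfall: 55 − 26 = 29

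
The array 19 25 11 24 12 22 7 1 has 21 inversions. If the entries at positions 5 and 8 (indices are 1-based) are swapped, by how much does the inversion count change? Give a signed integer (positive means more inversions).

-3

Positions 5 and 8 hold 12 and 1; after swapping, the array is [19, 25, 11, 24, 1, 22, 7, 12].
Sweep left to right; for each value list the smaller values that follow it:
19 → 11, 1, 7, 12 → 4
25 → 11, 24, 1, 22, 7, 12 → 6
11 → 1, 7 → 2
24 → 1, 22, 7, 12 → 4
1 → none → 0
22 → 7, 12 → 2
7 → none → 0
12 → none → 0
Sum: 4 + 6 + 2 + 4 + 0 + 2 + 0 + 0 = 18
Change: 18 − 21 = -3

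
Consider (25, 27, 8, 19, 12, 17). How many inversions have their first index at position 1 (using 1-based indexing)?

4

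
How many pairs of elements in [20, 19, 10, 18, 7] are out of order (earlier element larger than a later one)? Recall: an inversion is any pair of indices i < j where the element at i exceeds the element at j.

Element-by-element contributions:
20 → 19, 10, 18, 7 → 4
19 → 10, 18, 7 → 3
10 → 7 → 1
18 → 7 → 1
7 → none → 0
Sum: 4 + 3 + 1 + 1 + 0 = 9

9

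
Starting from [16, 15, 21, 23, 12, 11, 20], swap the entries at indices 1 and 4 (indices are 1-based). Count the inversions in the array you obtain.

Positions 1 and 4 hold 16 and 23; after swapping, the array is [23, 15, 21, 16, 12, 11, 20].
Count, for each position, how many later elements it exceeds:
23: 6
15: 2
21: 4
16: 2
12: 1
11: 0
20: 0
Sum: 6 + 2 + 4 + 2 + 1 + 0 + 0 = 15

There are 15 inversions.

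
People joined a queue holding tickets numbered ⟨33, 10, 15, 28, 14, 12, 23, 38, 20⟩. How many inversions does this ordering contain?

16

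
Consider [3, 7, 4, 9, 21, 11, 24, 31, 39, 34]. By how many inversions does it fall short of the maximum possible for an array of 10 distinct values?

42

Maximum inversions for 10 distinct elements is C(10, 2) = 10·9/2 = 45.
Current inversions — for each element, count later smaller elements:
3: 0
7: 1
4: 0
9: 0
21: 1
11: 0
24: 0
31: 0
39: 1
34: 0
Current total: 0 + 1 + 0 + 0 + 1 + 0 + 0 + 0 + 1 + 0 = 3
Shortfall: 45 − 3 = 42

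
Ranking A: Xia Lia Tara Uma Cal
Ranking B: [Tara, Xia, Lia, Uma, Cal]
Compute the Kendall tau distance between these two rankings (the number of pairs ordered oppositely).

2

Assign each item its position (1..5) in the first ordering, then rewrite the second ordering as that position sequence:
positions: Xia→1, Lia→2, Tara→3, Uma→4, Cal→5
second ordering as positions: [3, 1, 2, 4, 5]
Discordant pairs = inversions in this position sequence.
3: 1, 2 → 2
1: 0
2: 0
4: 0
5: 0
Total: 2 + 0 + 0 + 0 + 0 = 2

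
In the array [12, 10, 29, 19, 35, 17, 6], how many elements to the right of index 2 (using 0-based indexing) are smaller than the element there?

The element at index 2 is 29.
Elements after it: 19, 35, 17, 6
Those smaller than 29: 19, 17, 6

3 such elements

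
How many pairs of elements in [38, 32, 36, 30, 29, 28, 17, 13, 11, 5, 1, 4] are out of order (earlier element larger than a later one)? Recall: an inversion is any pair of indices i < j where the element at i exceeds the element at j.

There are 64 inversions.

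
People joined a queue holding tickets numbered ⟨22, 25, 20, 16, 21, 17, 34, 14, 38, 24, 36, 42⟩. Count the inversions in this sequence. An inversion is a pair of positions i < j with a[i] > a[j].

Count, for each position, how many later elements it exceeds:
22: 5
25: 6
20: 3
16: 1
21: 2
17: 1
34: 2
14: 0
38: 2
24: 0
36: 0
42: 0
Sum: 5 + 6 + 3 + 1 + 2 + 1 + 2 + 0 + 2 + 0 + 0 + 0 = 22

22 out-of-order pairs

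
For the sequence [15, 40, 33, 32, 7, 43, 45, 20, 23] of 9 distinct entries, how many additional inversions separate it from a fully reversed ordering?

Maximum inversions for 9 distinct elements is C(9, 2) = 9·8/2 = 36.
Current inversions — for each element, count later smaller elements:
15: 1
40: 5
33: 4
32: 3
7: 0
43: 2
45: 2
20: 0
23: 0
Current total: 1 + 5 + 4 + 3 + 0 + 2 + 2 + 0 + 0 = 17
Shortfall: 36 − 17 = 19

19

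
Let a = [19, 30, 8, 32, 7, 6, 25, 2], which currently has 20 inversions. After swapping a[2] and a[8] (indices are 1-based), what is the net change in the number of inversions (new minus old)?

-9

Positions 2 and 8 hold 30 and 2; after swapping, the array is [19, 2, 8, 32, 7, 6, 25, 30].
Count, for each position, how many later elements it exceeds:
19 → 2, 8, 7, 6 → 4
2 → none → 0
8 → 7, 6 → 2
32 → 7, 6, 25, 30 → 4
7 → 6 → 1
6 → none → 0
25 → none → 0
30 → none → 0
Sum: 4 + 0 + 2 + 4 + 1 + 0 + 0 + 0 = 11
Change: 11 − 20 = -9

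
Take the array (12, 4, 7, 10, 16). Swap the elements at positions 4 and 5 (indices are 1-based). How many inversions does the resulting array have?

Positions 4 and 5 hold 10 and 16; after swapping, the array is [12, 4, 7, 16, 10].
For each element, count later entries that are smaller:
12 → 4, 7, 10 → 3
4 → none → 0
7 → none → 0
16 → 10 → 1
10 → none → 0
Sum: 3 + 0 + 0 + 1 + 0 = 4

4 inversions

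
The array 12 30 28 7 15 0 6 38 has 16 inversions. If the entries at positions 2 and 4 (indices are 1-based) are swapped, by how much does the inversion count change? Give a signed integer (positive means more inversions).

Positions 2 and 4 hold 30 and 7; after swapping, the array is [12, 7, 28, 30, 15, 0, 6, 38].
Count, for each position, how many later elements it exceeds:
12: 3
7: 2
28: 3
30: 3
15: 2
0: 0
6: 0
38: 0
Sum: 3 + 2 + 3 + 3 + 2 + 0 + 0 + 0 = 13
Change: 13 − 16 = -3

-3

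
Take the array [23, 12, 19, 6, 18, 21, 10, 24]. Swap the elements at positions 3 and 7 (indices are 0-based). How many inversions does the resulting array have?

20 inversions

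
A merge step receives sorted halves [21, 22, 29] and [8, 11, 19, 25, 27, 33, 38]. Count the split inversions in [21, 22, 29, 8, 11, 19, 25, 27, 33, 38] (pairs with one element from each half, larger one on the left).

11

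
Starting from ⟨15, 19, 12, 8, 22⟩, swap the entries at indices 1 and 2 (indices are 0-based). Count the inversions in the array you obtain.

4

Positions 1 and 2 hold 19 and 12; after swapping, the array is [15, 12, 19, 8, 22].
For each element, count later entries that are smaller:
15: 2
12: 1
19: 1
8: 0
22: 0
Sum: 2 + 1 + 1 + 0 + 0 = 4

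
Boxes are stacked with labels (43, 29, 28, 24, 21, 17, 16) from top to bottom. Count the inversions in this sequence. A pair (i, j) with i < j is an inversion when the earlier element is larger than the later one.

21

For each element, count later entries that are smaller:
43 → 29, 28, 24, 21, 17, 16 → 6
29 → 28, 24, 21, 17, 16 → 5
28 → 24, 21, 17, 16 → 4
24 → 21, 17, 16 → 3
21 → 17, 16 → 2
17 → 16 → 1
16 → none → 0
Sum: 6 + 5 + 4 + 3 + 2 + 1 + 0 = 21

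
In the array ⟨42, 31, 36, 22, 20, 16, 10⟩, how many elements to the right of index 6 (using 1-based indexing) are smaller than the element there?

The element at index 6 is 16.
Elements after it: 10
Those smaller than 16: 10

1 such element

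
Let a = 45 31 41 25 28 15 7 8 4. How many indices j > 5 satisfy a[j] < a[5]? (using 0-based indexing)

The element at index 5 is 15.
Elements after it: 7, 8, 4
Those smaller than 15: 7, 8, 4

3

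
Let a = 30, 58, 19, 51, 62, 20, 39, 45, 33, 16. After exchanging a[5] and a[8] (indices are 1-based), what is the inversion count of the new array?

26 inversions

Positions 5 and 8 hold 62 and 45; after swapping, the array is [30, 58, 19, 51, 45, 20, 39, 62, 33, 16].
Element-by-element contributions:
30 → 19, 20, 16 → 3
58 → 19, 51, 45, 20, 39, 33, 16 → 7
19 → 16 → 1
51 → 45, 20, 39, 33, 16 → 5
45 → 20, 39, 33, 16 → 4
20 → 16 → 1
39 → 33, 16 → 2
62 → 33, 16 → 2
33 → 16 → 1
16 → none → 0
Sum: 3 + 7 + 1 + 5 + 4 + 1 + 2 + 2 + 1 + 0 = 26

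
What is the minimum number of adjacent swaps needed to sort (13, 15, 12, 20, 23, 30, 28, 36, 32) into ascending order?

Each adjacent swap fixes exactly one inversion, so the minimum swap count equals the number of inversions.
Count inversions — for each element, later elements that are smaller:
13: 12 → 1
15: 12 → 1
12: none → 0
20: none → 0
23: none → 0
30: 28 → 1
28: none → 0
36: 32 → 1
32: none → 0
Total inversions: 1 + 1 + 0 + 0 + 0 + 1 + 0 + 1 + 0 = 4

4 swaps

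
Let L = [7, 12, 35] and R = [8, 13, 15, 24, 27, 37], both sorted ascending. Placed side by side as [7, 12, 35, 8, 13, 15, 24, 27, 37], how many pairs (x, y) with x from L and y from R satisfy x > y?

Cross-inversions: 6

Count, for every r in R, how many entries of L exceed r:
r = 8: 12, 35 → 2
r = 13: 35 → 1
r = 15: 35 → 1
r = 24: 35 → 1
r = 27: 35 → 1
r = 37: none → 0
Cross-inversions: 2 + 1 + 1 + 1 + 1 + 0 = 6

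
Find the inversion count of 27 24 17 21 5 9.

13 out-of-order pairs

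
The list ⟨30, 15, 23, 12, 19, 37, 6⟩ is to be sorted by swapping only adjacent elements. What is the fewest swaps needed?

Swaps: 13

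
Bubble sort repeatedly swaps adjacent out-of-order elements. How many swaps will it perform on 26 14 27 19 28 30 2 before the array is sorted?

Minimum adjacent swaps = number of inversions (each swap of adjacent out-of-order elements removes one inversion and no swap can remove more).
Count inversions — for each element, later elements that are smaller:
26: 14, 19, 2 → 3
14: 2 → 1
27: 19, 2 → 2
19: 2 → 1
28: 2 → 1
30: 2 → 1
2: none → 0
Total inversions: 3 + 1 + 2 + 1 + 1 + 1 + 0 = 9

9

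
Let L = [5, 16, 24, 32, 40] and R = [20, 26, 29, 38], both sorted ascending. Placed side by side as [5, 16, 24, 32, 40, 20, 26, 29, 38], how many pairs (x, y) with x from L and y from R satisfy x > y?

8 split inversions

For each element r of the right run, count left-run elements greater than r:
r = 20: 24, 32, 40 → 3
r = 26: 32, 40 → 2
r = 29: 32, 40 → 2
r = 38: 40 → 1
Cross-inversions: 3 + 2 + 2 + 1 = 8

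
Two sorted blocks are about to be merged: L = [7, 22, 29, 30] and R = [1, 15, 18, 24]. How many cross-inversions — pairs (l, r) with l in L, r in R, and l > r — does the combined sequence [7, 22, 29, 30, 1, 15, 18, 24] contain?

Take each right-half value and tally the left-half values above it:
r = 1: 7, 22, 29, 30 → 4
r = 15: 22, 29, 30 → 3
r = 18: 22, 29, 30 → 3
r = 24: 29, 30 → 2
Cross-inversions: 4 + 3 + 3 + 2 = 12

12 split inversions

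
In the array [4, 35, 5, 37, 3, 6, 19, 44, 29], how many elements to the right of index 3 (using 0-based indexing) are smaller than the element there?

4

The element at index 3 is 37.
Elements after it: 3, 6, 19, 44, 29
Those smaller than 37: 3, 6, 19, 29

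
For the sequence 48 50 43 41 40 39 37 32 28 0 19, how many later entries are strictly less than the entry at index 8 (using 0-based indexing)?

The element at index 8 is 28.
Elements after it: 0, 19
Those smaller than 28: 0, 19

2 such elements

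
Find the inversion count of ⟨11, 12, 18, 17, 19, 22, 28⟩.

Count, for each position, how many later elements it exceeds:
11 → none → 0
12 → none → 0
18 → 17 → 1
17 → none → 0
19 → none → 0
22 → none → 0
28 → none → 0
Sum: 0 + 0 + 1 + 0 + 0 + 0 + 0 = 1

1 inversion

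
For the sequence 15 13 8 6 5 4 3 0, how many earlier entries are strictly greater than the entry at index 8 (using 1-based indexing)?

7 such elements

The element at index 8 is 0.
Elements before it: 15, 13, 8, 6, 5, 4, 3
Those larger than 0: 15, 13, 8, 6, 5, 4, 3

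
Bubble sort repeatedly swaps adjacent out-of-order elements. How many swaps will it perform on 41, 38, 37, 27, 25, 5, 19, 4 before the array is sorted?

27 adjacent swaps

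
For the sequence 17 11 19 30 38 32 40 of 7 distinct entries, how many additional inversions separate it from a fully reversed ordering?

19

Maximum inversions for 7 distinct elements is C(7, 2) = 7·6/2 = 21.
Current inversions — for each element, count later smaller elements:
17: 1
11: 0
19: 0
30: 0
38: 1
32: 0
40: 0
Current total: 1 + 0 + 0 + 0 + 1 + 0 + 0 = 2
Shortfall: 21 − 2 = 19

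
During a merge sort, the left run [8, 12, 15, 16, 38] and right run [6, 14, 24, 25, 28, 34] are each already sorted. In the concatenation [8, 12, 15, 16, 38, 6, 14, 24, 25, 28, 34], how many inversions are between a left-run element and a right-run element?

12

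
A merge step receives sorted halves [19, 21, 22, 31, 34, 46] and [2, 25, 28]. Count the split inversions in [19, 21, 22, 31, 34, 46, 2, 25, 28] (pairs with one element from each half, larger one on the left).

12 split inversions

For each element r of the right run, count left-run elements greater than r:
r = 2: 19, 21, 22, 31, 34, 46 → 6
r = 25: 31, 34, 46 → 3
r = 28: 31, 34, 46 → 3
Cross-inversions: 6 + 3 + 3 = 12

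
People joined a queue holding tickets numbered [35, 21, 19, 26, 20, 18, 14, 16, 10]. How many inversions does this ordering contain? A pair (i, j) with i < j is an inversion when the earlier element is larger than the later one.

32 inversions

Sweep left to right; for each value list the smaller values that follow it:
35: 8
21: 6
19: 4
26: 5
20: 4
18: 3
14: 1
16: 1
10: 0
Sum: 8 + 6 + 4 + 5 + 4 + 3 + 1 + 1 + 0 = 32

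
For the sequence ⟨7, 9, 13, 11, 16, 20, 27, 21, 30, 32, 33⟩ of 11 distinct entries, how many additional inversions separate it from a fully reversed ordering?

53

Maximum inversions for 11 distinct elements is C(11, 2) = 11·10/2 = 55.
Current inversions — for each element, count later smaller elements:
7: 0
9: 0
13: 1
11: 0
16: 0
20: 0
27: 1
21: 0
30: 0
32: 0
33: 0
Current total: 0 + 0 + 1 + 0 + 0 + 0 + 1 + 0 + 0 + 0 + 0 = 2
Shortfall: 55 − 2 = 53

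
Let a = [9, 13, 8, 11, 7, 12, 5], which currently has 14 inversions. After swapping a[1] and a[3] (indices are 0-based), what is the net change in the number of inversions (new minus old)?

Positions 1 and 3 hold 13 and 11; after swapping, the array is [9, 11, 8, 13, 7, 12, 5].
For each element, count later entries that are smaller:
9 → 8, 7, 5 → 3
11 → 8, 7, 5 → 3
8 → 7, 5 → 2
13 → 7, 12, 5 → 3
7 → 5 → 1
12 → 5 → 1
5 → none → 0
Sum: 3 + 3 + 2 + 3 + 1 + 1 + 0 = 13
Change: 13 − 14 = -1

-1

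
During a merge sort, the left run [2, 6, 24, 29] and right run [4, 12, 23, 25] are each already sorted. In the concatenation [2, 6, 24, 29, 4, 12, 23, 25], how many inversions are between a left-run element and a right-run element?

Split inversions: 8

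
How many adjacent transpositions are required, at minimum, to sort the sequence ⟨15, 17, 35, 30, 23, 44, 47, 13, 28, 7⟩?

23

Minimum adjacent swaps = number of inversions (each swap of adjacent out-of-order elements removes one inversion and no swap can remove more).
Count inversions — for each element, later elements that are smaller:
15: 13, 7 → 2
17: 13, 7 → 2
35: 30, 23, 13, 28, 7 → 5
30: 23, 13, 28, 7 → 4
23: 13, 7 → 2
44: 13, 28, 7 → 3
47: 13, 28, 7 → 3
13: 7 → 1
28: 7 → 1
7: none → 0
Total inversions: 2 + 2 + 5 + 4 + 2 + 3 + 3 + 1 + 1 + 0 = 23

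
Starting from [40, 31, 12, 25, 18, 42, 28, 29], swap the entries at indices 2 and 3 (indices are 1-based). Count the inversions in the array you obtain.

Positions 2 and 3 hold 31 and 12; after swapping, the array is [40, 12, 31, 25, 18, 42, 28, 29].
Element-by-element contributions:
40 → 12, 31, 25, 18, 28, 29 → 6
12 → none → 0
31 → 25, 18, 28, 29 → 4
25 → 18 → 1
18 → none → 0
42 → 28, 29 → 2
28 → none → 0
29 → none → 0
Sum: 6 + 0 + 4 + 1 + 0 + 2 + 0 + 0 = 13

13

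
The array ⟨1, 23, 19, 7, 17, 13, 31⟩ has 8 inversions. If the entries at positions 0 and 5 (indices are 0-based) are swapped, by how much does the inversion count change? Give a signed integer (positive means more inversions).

Positions 0 and 5 hold 1 and 13; after swapping, the array is [13, 23, 19, 7, 17, 1, 31].
For each element, count later entries that are smaller:
13 → 7, 1 → 2
23 → 19, 7, 17, 1 → 4
19 → 7, 17, 1 → 3
7 → 1 → 1
17 → 1 → 1
1 → none → 0
31 → none → 0
Sum: 2 + 4 + 3 + 1 + 1 + 0 + 0 = 11
Change: 11 − 8 = +3

+3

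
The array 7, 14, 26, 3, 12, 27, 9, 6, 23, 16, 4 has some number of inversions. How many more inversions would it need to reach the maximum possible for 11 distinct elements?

Maximum inversions for 11 distinct elements is C(11, 2) = 11·10/2 = 55.
Current inversions — for each element, count later smaller elements:
7: 3
14: 5
26: 7
3: 0
12: 3
27: 5
9: 2
6: 1
23: 2
16: 1
4: 0
Current total: 3 + 5 + 7 + 0 + 3 + 5 + 2 + 1 + 2 + 1 + 0 = 29
Shortfall: 55 − 29 = 26

26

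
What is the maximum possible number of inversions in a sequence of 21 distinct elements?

The maximum occurs when the array is in strictly decreasing order: every one of the C(21, 2) pairs is inverted.
C(21, 2) = 21·20/2 = 210

Inversions: 210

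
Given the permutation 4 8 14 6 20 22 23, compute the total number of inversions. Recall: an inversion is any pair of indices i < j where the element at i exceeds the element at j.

2

Sweep left to right; for each value list the smaller values that follow it:
4: 0
8: 1
14: 1
6: 0
20: 0
22: 0
23: 0
Sum: 0 + 1 + 1 + 0 + 0 + 0 + 0 = 2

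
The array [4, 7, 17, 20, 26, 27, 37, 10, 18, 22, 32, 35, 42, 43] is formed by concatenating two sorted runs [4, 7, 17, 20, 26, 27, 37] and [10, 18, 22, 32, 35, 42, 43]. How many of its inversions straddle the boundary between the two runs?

Take each right-half value and tally the left-half values above it:
r = 10: 17, 20, 26, 27, 37 → 5
r = 18: 20, 26, 27, 37 → 4
r = 22: 26, 27, 37 → 3
r = 32: 37 → 1
r = 35: 37 → 1
r = 42: none → 0
r = 43: none → 0
Cross-inversions: 5 + 4 + 3 + 1 + 1 + 0 + 0 = 14

14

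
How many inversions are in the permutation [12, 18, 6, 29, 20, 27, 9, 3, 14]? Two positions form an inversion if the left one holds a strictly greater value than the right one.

20

Element-by-element contributions:
12 → 6, 9, 3 → 3
18 → 6, 9, 3, 14 → 4
6 → 3 → 1
29 → 20, 27, 9, 3, 14 → 5
20 → 9, 3, 14 → 3
27 → 9, 3, 14 → 3
9 → 3 → 1
3 → none → 0
14 → none → 0
Sum: 3 + 4 + 1 + 5 + 3 + 3 + 1 + 0 + 0 = 20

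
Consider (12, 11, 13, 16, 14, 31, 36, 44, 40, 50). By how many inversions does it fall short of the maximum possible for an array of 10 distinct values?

42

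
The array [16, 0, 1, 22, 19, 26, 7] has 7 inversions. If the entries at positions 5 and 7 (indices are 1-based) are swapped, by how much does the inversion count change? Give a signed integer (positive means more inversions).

Positions 5 and 7 hold 19 and 7; after swapping, the array is [16, 0, 1, 22, 7, 26, 19].
Element-by-element contributions:
16 → 0, 1, 7 → 3
0 → none → 0
1 → none → 0
22 → 7, 19 → 2
7 → none → 0
26 → 19 → 1
19 → none → 0
Sum: 3 + 0 + 0 + 2 + 0 + 1 + 0 = 6
Change: 6 − 7 = -1

-1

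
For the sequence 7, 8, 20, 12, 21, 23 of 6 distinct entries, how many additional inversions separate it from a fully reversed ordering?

Maximum inversions for 6 distinct elements is C(6, 2) = 6·5/2 = 15.
Current inversions — for each element, count later smaller elements:
7: 0
8: 0
20: 1
12: 0
21: 0
23: 0
Current total: 0 + 0 + 1 + 0 + 0 + 0 = 1
Shortfall: 15 − 1 = 14

14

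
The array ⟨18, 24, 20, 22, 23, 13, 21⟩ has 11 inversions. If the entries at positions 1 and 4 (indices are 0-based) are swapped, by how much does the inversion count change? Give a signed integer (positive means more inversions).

-1

Positions 1 and 4 hold 24 and 23; after swapping, the array is [18, 23, 20, 22, 24, 13, 21].
Element-by-element contributions:
18: 1
23: 4
20: 1
22: 2
24: 2
13: 0
21: 0
Sum: 1 + 4 + 1 + 2 + 2 + 0 + 0 = 10
Change: 10 − 11 = -1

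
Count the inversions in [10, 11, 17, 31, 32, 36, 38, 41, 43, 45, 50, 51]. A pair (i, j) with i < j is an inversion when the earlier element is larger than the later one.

Out-of-order pairs: 0

Element-by-element contributions:
10: 0
11: 0
17: 0
31: 0
32: 0
36: 0
38: 0
41: 0
43: 0
45: 0
50: 0
51: 0
Sum: 0 + 0 + 0 + 0 + 0 + 0 + 0 + 0 + 0 + 0 + 0 + 0 = 0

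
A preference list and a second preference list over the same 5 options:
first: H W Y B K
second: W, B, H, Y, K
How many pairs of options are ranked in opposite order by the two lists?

There are 3 pairs.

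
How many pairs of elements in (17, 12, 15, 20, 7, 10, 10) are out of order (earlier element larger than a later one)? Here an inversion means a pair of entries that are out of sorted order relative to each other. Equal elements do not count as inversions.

14 inversions

Count, for each position, how many later elements it exceeds:
17 → 12, 15, 7, 10, 10 → 5
12 → 7, 10, 10 → 3
15 → 7, 10, 10 → 3
20 → 7, 10, 10 → 3
7 → none → 0
10 → none → 0
10 → none → 0
Sum: 5 + 3 + 3 + 3 + 0 + 0 + 0 = 14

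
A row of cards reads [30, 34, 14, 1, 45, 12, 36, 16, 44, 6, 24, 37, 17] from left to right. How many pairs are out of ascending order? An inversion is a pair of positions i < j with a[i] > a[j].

Sweep left to right; for each value list the smaller values that follow it:
30 → 14, 1, 12, 16, 6, 24, 17 → 7
34 → 14, 1, 12, 16, 6, 24, 17 → 7
14 → 1, 12, 6 → 3
1 → none → 0
45 → 12, 36, 16, 44, 6, 24, 37, 17 → 8
12 → 6 → 1
36 → 16, 6, 24, 17 → 4
16 → 6 → 1
44 → 6, 24, 37, 17 → 4
6 → none → 0
24 → 17 → 1
37 → 17 → 1
17 → none → 0
Sum: 7 + 7 + 3 + 0 + 8 + 1 + 4 + 1 + 4 + 0 + 1 + 1 + 0 = 37

37 inversions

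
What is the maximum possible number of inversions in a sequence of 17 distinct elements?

Inversions: 136

The maximum occurs when the array is in strictly decreasing order: every one of the C(17, 2) pairs is inverted.
C(17, 2) = 17·16/2 = 136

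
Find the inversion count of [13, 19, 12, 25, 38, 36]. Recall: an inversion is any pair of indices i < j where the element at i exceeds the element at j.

3 out-of-order pairs

Inversion pairs (indices are 0-based):
(0,2): 13 > 12
(1,2): 19 > 12
(4,5): 38 > 36
That's 3 pairs.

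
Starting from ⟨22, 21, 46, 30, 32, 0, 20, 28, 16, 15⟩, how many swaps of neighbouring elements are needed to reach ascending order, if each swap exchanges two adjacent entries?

31

Each adjacent swap fixes exactly one inversion, so the minimum swap count equals the number of inversions.
Count inversions — for each element, later elements that are smaller:
22: 21, 0, 20, 16, 15 → 5
21: 0, 20, 16, 15 → 4
46: 30, 32, 0, 20, 28, 16, 15 → 7
30: 0, 20, 28, 16, 15 → 5
32: 0, 20, 28, 16, 15 → 5
0: none → 0
20: 16, 15 → 2
28: 16, 15 → 2
16: 15 → 1
15: none → 0
Total inversions: 5 + 4 + 7 + 5 + 5 + 0 + 2 + 2 + 1 + 0 = 31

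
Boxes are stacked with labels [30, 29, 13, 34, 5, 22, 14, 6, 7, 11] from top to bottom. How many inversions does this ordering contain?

32 inversions

Count, for each position, how many later elements it exceeds:
30 → 29, 13, 5, 22, 14, 6, 7, 11 → 8
29 → 13, 5, 22, 14, 6, 7, 11 → 7
13 → 5, 6, 7, 11 → 4
34 → 5, 22, 14, 6, 7, 11 → 6
5 → none → 0
22 → 14, 6, 7, 11 → 4
14 → 6, 7, 11 → 3
6 → none → 0
7 → none → 0
11 → none → 0
Sum: 8 + 7 + 4 + 6 + 0 + 4 + 3 + 0 + 0 + 0 = 32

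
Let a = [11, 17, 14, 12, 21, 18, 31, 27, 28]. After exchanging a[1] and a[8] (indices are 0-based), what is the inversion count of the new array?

13

Positions 1 and 8 hold 17 and 28; after swapping, the array is [11, 28, 14, 12, 21, 18, 31, 27, 17].
For each element, count later entries that are smaller:
11 → none → 0
28 → 14, 12, 21, 18, 27, 17 → 6
14 → 12 → 1
12 → none → 0
21 → 18, 17 → 2
18 → 17 → 1
31 → 27, 17 → 2
27 → 17 → 1
17 → none → 0
Sum: 0 + 6 + 1 + 0 + 2 + 1 + 2 + 1 + 0 = 13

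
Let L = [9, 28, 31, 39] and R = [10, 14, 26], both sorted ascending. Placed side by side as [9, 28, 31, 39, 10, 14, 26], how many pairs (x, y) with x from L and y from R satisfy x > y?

There are 9 cross-inversions.

Take each right-half value and tally the left-half values above it:
r = 10: 28, 31, 39 → 3
r = 14: 28, 31, 39 → 3
r = 26: 28, 31, 39 → 3
Cross-inversions: 3 + 3 + 3 = 9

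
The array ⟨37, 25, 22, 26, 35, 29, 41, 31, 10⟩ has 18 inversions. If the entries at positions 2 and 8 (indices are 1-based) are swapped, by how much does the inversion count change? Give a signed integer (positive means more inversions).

+5

Positions 2 and 8 hold 25 and 31; after swapping, the array is [37, 31, 22, 26, 35, 29, 41, 25, 10].
Element-by-element contributions:
37 → 31, 22, 26, 35, 29, 25, 10 → 7
31 → 22, 26, 29, 25, 10 → 5
22 → 10 → 1
26 → 25, 10 → 2
35 → 29, 25, 10 → 3
29 → 25, 10 → 2
41 → 25, 10 → 2
25 → 10 → 1
10 → none → 0
Sum: 7 + 5 + 1 + 2 + 3 + 2 + 2 + 1 + 0 = 23
Change: 23 − 18 = +5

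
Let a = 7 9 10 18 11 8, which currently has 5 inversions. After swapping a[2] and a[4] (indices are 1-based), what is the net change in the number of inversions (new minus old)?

Positions 2 and 4 hold 9 and 18; after swapping, the array is [7, 18, 10, 9, 11, 8].
Sweep left to right; for each value list the smaller values that follow it:
7: 0
18: 4
10: 2
9: 1
11: 1
8: 0
Sum: 0 + 4 + 2 + 1 + 1 + 0 = 8
Change: 8 − 5 = +3

+3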